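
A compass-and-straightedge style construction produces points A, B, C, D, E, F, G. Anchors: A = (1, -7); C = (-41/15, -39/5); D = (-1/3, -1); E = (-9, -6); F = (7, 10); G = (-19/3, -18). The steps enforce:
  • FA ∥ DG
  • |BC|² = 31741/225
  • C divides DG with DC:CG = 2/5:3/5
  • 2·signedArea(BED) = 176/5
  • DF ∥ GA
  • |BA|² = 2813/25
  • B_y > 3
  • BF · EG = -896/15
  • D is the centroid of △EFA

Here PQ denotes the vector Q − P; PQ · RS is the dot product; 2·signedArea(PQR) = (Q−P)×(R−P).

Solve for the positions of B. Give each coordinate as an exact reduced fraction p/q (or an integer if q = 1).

B = (3/5, 18/5)

1. B_x = 3/5  [BF · EG = -896/15 ∩ 2·signedArea(BED) = 176/5]
2. B_y = 18/5  [BF · EG = -896/15 ∩ 2·signedArea(BED) = 176/5]
   → B = (3/5, 18/5)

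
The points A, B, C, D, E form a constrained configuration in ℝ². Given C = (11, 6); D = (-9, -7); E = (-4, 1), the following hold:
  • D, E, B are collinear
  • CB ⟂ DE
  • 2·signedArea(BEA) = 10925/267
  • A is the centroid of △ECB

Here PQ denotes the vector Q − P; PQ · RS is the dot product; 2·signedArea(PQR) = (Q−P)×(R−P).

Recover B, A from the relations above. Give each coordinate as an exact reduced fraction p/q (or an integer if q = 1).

1. B_x = 219/89  [D, E, B are collinear ∩ CB ⟂ DE]
2. B_y = 1009/89  [D, E, B are collinear ∩ CB ⟂ DE]
   → B = (219/89, 1009/89)
3. A_x = 842/267  [A is the centroid of △ECB]
4. A_y = 544/89  [A is the centroid of △ECB]
   → A = (842/267, 544/89)

A = (842/267, 544/89)
B = (219/89, 1009/89)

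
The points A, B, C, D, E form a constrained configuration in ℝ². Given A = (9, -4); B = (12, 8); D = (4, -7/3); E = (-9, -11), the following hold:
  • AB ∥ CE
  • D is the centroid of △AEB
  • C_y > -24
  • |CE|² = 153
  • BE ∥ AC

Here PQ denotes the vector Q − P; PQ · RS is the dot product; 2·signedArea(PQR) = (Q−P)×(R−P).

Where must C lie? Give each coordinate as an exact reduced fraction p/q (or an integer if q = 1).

C = (-12, -23)

1. C_x = -12  [AB ∥ CE ∩ BE ∥ AC]
2. C_y = -23  [AB ∥ CE ∩ BE ∥ AC]
   → C = (-12, -23)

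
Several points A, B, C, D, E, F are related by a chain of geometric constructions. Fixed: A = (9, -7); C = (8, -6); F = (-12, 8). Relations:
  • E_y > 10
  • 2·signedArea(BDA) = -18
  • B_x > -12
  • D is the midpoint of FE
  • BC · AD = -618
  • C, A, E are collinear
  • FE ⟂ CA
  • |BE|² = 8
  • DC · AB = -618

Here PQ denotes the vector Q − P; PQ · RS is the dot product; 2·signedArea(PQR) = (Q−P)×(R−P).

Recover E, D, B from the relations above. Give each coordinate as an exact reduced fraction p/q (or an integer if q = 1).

B = (-11, 9)
D = (-21/2, 19/2)
E = (-9, 11)

1. E_x = -9  [C, A, E are collinear ∩ FE ⟂ CA]
2. E_y = 11  [C, A, E are collinear ∩ FE ⟂ CA]
   → E = (-9, 11)
3. D_x = -21/2  [D is the midpoint of FE]
4. D_y = 19/2  [D is the midpoint of FE]
   → D = (-21/2, 19/2)
5. B_x = -11  [2·signedArea(BDA) = -18 ∩ BC · AD = -618]
6. B_y = 9  [2·signedArea(BDA) = -18 ∩ BC · AD = -618]
   → B = (-11, 9)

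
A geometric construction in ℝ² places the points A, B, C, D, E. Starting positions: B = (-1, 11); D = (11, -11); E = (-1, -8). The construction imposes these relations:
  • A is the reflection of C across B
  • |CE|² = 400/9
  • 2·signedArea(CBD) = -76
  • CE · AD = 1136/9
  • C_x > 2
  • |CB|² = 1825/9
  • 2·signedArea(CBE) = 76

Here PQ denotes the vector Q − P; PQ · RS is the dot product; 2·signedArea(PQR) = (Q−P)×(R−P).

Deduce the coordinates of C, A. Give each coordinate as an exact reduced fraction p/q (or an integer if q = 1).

1. C_x = 3  [2·signedArea(CBD) = -76 ∩ 2·signedArea(CBE) = 76]
2. C_y = -8/3  [2·signedArea(CBD) = -76 ∩ 2·signedArea(CBE) = 76]
   → C = (3, -8/3)
3. A_x = -5  [A is the reflection of C across B]
4. A_y = 74/3  [A is the reflection of C across B]
   → A = (-5, 74/3)

A = (-5, 74/3)
C = (3, -8/3)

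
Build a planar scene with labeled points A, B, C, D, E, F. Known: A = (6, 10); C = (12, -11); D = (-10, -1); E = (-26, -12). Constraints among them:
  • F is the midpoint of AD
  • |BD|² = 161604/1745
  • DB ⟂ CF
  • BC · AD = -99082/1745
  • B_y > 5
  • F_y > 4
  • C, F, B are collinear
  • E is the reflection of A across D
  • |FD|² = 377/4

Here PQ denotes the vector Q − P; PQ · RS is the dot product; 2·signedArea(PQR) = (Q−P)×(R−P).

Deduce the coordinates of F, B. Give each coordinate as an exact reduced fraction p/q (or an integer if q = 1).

B = (-4988/1745, 9511/1745)
F = (-2, 9/2)

1. F_x = -2  [F is the midpoint of AD]
2. F_y = 9/2  [F is the midpoint of AD]
   → F = (-2, 9/2)
3. B_x = -4988/1745  [C, F, B are collinear ∩ DB ⟂ CF]
4. B_y = 9511/1745  [C, F, B are collinear ∩ DB ⟂ CF]
   → B = (-4988/1745, 9511/1745)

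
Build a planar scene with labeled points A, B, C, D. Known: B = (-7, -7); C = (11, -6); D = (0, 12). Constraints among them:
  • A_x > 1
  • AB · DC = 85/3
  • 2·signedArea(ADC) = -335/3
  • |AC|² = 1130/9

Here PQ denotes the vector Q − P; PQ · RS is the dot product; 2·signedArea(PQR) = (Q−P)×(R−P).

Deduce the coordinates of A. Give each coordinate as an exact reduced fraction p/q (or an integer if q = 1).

1. A_x = 4/3  [AB · DC = 85/3 ∩ 2·signedArea(ADC) = -335/3]
2. A_y = -1/3  [AB · DC = 85/3 ∩ 2·signedArea(ADC) = -335/3]
   → A = (4/3, -1/3)

A = (4/3, -1/3)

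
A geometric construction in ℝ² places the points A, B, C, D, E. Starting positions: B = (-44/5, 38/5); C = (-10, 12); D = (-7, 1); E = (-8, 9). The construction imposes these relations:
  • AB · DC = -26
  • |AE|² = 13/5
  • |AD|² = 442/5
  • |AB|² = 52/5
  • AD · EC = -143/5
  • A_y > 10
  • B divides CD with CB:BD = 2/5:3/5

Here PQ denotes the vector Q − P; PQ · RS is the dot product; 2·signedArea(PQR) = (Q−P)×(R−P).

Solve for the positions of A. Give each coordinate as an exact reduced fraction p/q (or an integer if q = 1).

A = (-36/5, 52/5)

1. A_x = -36/5  [AD · EC = -143/5 ∩ AB · DC = -26]
2. A_y = 52/5  [AD · EC = -143/5 ∩ AB · DC = -26]
   → A = (-36/5, 52/5)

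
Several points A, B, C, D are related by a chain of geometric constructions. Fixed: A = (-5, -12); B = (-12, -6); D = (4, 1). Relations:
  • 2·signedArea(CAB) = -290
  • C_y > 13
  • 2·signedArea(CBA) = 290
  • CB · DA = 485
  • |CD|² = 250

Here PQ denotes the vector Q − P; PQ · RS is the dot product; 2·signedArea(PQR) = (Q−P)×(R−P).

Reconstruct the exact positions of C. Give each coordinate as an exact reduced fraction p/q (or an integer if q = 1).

C = (13, 14)

1. C_x = 13  [2·signedArea(CAB) = -290 ∩ CB · DA = 485]
2. C_y = 14  [2·signedArea(CAB) = -290 ∩ CB · DA = 485]
   → C = (13, 14)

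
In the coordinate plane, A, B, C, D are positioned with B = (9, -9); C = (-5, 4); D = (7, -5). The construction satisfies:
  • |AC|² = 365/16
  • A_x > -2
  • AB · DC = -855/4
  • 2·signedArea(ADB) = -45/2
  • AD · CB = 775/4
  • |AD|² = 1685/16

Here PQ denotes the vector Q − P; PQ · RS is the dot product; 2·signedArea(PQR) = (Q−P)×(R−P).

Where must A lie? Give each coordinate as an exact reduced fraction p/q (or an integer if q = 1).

1. A_x = -3/2  [AB · DC = -855/4 ∩ 2·signedArea(ADB) = -45/2]
2. A_y = 3/4  [AB · DC = -855/4 ∩ 2·signedArea(ADB) = -45/2]
   → A = (-3/2, 3/4)

A = (-3/2, 3/4)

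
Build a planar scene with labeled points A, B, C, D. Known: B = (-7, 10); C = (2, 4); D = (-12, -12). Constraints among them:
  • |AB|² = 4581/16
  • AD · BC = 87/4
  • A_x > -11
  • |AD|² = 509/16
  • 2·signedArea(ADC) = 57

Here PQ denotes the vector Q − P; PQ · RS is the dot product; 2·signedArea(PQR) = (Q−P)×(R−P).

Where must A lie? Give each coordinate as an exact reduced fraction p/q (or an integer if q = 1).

1. A_x = -43/4  [AD · BC = 87/4 ∩ 2·signedArea(ADC) = 57]
2. A_y = -13/2  [AD · BC = 87/4 ∩ 2·signedArea(ADC) = 57]
   → A = (-43/4, -13/2)

A = (-43/4, -13/2)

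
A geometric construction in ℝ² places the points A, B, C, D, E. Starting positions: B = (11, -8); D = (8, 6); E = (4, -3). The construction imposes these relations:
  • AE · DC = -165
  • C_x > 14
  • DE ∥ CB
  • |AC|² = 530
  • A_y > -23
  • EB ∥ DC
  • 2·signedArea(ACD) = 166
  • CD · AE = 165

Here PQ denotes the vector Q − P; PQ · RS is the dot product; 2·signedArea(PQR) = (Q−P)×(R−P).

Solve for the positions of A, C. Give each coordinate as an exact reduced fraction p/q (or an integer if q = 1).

1. C_x = 15  [DE ∥ CB ∩ EB ∥ DC]
2. C_y = 1  [DE ∥ CB ∩ EB ∥ DC]
   → C = (15, 1)
3. A_x = 14  [AE · DC = -165 ∩ 2·signedArea(ACD) = 166]
4. A_y = -22  [AE · DC = -165 ∩ 2·signedArea(ACD) = 166]
   → A = (14, -22)

A = (14, -22)
C = (15, 1)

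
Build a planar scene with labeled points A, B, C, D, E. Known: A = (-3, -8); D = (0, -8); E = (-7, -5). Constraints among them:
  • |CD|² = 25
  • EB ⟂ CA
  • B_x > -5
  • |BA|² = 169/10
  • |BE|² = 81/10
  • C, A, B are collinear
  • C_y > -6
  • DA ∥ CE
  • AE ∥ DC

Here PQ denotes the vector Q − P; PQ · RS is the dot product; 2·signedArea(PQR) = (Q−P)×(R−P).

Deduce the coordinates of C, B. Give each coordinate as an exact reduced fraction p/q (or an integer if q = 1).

1. C_x = -4  [DA ∥ CE ∩ AE ∥ DC]
2. C_y = -5  [DA ∥ CE ∩ AE ∥ DC]
   → C = (-4, -5)
3. B_x = -43/10  [C, A, B are collinear ∩ EB ⟂ CA]
4. B_y = -41/10  [C, A, B are collinear ∩ EB ⟂ CA]
   → B = (-43/10, -41/10)

B = (-43/10, -41/10)
C = (-4, -5)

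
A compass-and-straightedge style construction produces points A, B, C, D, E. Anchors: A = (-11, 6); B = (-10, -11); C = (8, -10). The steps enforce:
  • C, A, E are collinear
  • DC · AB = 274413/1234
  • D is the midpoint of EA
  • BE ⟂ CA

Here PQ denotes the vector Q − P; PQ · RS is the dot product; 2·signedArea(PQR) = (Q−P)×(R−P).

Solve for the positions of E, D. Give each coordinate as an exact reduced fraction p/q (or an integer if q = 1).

D = (-8045/1234, 1374/617)
E = (-1258/617, -954/617)

1. E_x = -1258/617  [C, A, E are collinear ∩ BE ⟂ CA]
2. E_y = -954/617  [C, A, E are collinear ∩ BE ⟂ CA]
   → E = (-1258/617, -954/617)
3. D_x = -8045/1234  [D is the midpoint of EA]
4. D_y = 1374/617  [D is the midpoint of EA]
   → D = (-8045/1234, 1374/617)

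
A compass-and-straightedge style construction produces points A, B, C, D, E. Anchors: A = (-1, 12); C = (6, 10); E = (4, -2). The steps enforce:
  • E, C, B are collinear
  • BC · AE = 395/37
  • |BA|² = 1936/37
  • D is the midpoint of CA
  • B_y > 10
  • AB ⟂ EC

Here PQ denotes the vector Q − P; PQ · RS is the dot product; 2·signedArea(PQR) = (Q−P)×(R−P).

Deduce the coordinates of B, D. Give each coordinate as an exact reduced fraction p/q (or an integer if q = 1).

B = (227/37, 400/37)
D = (5/2, 11)

1. B_x = 227/37  [E, C, B are collinear ∩ AB ⟂ EC]
2. B_y = 400/37  [E, C, B are collinear ∩ AB ⟂ EC]
   → B = (227/37, 400/37)
3. D_x = 5/2  [D is the midpoint of CA]
4. D_y = 11  [D is the midpoint of CA]
   → D = (5/2, 11)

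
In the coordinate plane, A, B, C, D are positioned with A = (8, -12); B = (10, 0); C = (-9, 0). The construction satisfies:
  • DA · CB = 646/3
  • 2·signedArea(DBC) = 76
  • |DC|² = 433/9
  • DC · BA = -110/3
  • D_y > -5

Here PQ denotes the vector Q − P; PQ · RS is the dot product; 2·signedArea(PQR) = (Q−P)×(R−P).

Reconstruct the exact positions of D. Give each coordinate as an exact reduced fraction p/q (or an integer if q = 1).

1. D_x = -10/3  [DA · CB = 646/3 ∩ DC · BA = -110/3]
2. D_y = -4  [DA · CB = 646/3 ∩ DC · BA = -110/3]
   → D = (-10/3, -4)

D = (-10/3, -4)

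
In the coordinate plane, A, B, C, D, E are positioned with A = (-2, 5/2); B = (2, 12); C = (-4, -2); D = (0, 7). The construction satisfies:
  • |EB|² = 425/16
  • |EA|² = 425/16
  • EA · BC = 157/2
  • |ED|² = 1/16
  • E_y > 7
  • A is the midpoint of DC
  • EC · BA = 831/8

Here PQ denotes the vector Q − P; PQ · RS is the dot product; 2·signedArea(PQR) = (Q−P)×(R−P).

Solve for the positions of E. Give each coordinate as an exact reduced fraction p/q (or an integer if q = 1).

1. E_x = 0  [EA · BC = 157/2 ∩ EC · BA = 831/8]
2. E_y = 29/4  [EA · BC = 157/2 ∩ EC · BA = 831/8]
   → E = (0, 29/4)

E = (0, 29/4)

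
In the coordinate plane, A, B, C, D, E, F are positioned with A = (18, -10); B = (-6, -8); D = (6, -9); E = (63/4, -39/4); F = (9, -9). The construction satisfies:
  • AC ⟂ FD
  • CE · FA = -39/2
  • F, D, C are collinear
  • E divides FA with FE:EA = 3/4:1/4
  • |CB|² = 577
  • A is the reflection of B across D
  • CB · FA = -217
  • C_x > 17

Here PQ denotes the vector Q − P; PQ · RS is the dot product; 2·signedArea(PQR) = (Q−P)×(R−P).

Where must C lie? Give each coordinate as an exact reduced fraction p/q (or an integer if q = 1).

1. C_x = 18  [F, D, C are collinear ∩ AC ⟂ FD]
2. C_y = -9  [F, D, C are collinear ∩ AC ⟂ FD]
   → C = (18, -9)

C = (18, -9)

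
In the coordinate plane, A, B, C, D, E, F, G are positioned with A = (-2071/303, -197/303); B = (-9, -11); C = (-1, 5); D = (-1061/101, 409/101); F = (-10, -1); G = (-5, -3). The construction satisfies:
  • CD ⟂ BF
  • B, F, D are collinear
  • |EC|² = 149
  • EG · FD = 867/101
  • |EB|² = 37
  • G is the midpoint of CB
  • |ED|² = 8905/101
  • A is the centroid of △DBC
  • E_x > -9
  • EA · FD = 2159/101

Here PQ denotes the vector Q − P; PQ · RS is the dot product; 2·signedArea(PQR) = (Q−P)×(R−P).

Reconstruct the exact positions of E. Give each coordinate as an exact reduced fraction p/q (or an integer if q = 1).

E = (-8, -5)

1. E_x = -8  [line 51/101·x + -510/101·y + -2142/101 = 0 ∩ |EB|² = 37]
2. E_y = -5  [line 51/101·x + -510/101·y + -2142/101 = 0 ∩ |EB|² = 37]
   → E = (-8, -5)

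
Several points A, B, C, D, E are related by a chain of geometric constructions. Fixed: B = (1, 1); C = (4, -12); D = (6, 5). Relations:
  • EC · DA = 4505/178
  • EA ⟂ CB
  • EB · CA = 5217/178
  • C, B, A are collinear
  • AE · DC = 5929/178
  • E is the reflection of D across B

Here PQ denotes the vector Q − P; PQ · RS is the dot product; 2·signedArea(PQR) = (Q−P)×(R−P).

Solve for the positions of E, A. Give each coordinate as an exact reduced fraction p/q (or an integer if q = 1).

1. E_x = -4  [E is the reflection of D across B]
2. E_y = -3  [E is the reflection of D across B]
   → E = (-4, -3)
3. A_x = 289/178  [C, B, A are collinear ∩ EA ⟂ CB]
4. A_y = -303/178  [C, B, A are collinear ∩ EA ⟂ CB]
   → A = (289/178, -303/178)

A = (289/178, -303/178)
E = (-4, -3)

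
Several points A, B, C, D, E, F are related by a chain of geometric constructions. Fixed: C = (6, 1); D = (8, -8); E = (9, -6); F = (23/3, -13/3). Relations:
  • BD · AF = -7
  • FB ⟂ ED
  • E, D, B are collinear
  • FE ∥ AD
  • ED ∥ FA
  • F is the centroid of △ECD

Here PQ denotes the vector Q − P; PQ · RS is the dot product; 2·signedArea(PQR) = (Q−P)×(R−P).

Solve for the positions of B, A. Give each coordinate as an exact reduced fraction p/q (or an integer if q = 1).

1. B_x = 47/5  [E, D, B are collinear ∩ FB ⟂ ED]
2. B_y = -26/5  [E, D, B are collinear ∩ FB ⟂ ED]
   → B = (47/5, -26/5)
3. A_x = 20/3  [FE ∥ AD ∩ ED ∥ FA]
4. A_y = -19/3  [FE ∥ AD ∩ ED ∥ FA]
   → A = (20/3, -19/3)

A = (20/3, -19/3)
B = (47/5, -26/5)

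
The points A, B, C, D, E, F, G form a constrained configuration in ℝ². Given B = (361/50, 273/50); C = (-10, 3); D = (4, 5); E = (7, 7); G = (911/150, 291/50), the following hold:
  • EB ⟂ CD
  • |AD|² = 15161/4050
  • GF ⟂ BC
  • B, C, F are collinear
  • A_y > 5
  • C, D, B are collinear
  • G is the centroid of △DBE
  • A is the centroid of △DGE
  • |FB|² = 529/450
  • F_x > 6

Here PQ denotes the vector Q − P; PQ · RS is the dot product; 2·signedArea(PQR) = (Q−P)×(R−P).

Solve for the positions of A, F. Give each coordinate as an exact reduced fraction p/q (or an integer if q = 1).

A = (2561/450, 297/50)
F = (461/75, 398/75)

1. A_x = 2561/450  [A is the centroid of △DGE]
2. A_y = 297/50  [A is the centroid of △DGE]
   → A = (2561/450, 297/50)
3. F_x = 461/75  [B, C, F are collinear ∩ GF ⟂ BC]
4. F_y = 398/75  [B, C, F are collinear ∩ GF ⟂ BC]
   → F = (461/75, 398/75)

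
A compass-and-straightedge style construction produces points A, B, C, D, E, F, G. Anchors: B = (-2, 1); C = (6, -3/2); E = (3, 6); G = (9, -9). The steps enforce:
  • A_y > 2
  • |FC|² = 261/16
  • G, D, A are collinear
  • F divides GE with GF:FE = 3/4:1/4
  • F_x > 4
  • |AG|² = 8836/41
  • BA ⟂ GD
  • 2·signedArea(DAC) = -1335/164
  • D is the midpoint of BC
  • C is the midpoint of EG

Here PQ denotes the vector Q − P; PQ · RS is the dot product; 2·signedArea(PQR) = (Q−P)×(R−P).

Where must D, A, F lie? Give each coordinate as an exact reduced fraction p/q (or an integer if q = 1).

1. D_x = 2  [D is the midpoint of BC]
2. D_y = -1/4  [D is the midpoint of BC]
   → D = (2, -1/4)
3. A_x = -7/41  [G, D, A are collinear ∩ BA ⟂ GD]
4. A_y = 101/41  [G, D, A are collinear ∩ BA ⟂ GD]
   → A = (-7/41, 101/41)
5. F_x = 9/2  [F divides GE with GF:FE = 3/4:1/4]
6. F_y = 9/4  [F divides GE with GF:FE = 3/4:1/4]
   → F = (9/2, 9/4)

A = (-7/41, 101/41)
D = (2, -1/4)
F = (9/2, 9/4)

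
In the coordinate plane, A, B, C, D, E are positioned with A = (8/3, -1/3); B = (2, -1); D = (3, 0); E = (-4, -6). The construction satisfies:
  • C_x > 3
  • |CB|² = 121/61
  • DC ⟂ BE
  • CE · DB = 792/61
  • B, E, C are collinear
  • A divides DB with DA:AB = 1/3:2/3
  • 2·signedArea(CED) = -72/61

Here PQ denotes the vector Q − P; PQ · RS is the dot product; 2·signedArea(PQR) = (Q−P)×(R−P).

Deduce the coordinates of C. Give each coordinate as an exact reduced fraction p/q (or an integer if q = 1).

1. C_x = 188/61  [B, E, C are collinear ∩ DC ⟂ BE]
2. C_y = -6/61  [B, E, C are collinear ∩ DC ⟂ BE]
   → C = (188/61, -6/61)

C = (188/61, -6/61)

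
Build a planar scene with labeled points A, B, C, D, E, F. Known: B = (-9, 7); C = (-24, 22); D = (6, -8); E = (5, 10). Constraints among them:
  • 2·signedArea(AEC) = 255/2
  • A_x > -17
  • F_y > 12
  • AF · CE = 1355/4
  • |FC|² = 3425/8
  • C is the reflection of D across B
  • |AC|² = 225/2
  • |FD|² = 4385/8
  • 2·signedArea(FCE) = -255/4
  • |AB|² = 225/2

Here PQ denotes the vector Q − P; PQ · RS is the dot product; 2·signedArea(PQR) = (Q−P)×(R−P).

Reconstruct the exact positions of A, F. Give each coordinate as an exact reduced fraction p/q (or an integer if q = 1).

A = (-33/2, 29/2)
F = (-23/4, 49/4)

1. A_x = -33/2  [line -12·x + -29·y + 445/2 = 0 ∩ |AC|² = 225/2]
2. A_y = 29/2  [line -12·x + -29·y + 445/2 = 0 ∩ |AC|² = 225/2]
   → A = (-33/2, 29/2)
3. F_x = -23/4  [AF · CE = 1355/4 ∩ 2·signedArea(FCE) = -255/4]
4. F_y = 49/4  [AF · CE = 1355/4 ∩ 2·signedArea(FCE) = -255/4]
   → F = (-23/4, 49/4)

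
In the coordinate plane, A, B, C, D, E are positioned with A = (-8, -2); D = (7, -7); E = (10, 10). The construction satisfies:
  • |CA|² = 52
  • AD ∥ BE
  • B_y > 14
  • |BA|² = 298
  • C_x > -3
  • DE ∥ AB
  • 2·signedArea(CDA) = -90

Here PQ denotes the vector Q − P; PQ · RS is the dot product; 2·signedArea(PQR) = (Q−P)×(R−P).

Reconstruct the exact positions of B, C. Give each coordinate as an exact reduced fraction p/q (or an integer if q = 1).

1. B_x = -5  [AD ∥ BE ∩ DE ∥ AB]
2. B_y = 15  [AD ∥ BE ∩ DE ∥ AB]
   → B = (-5, 15)
3. C_x = -2  [line -5·x + -15·y + 20 = 0 ∩ |CA|² = 52]
4. C_y = 2  [line -5·x + -15·y + 20 = 0 ∩ |CA|² = 52]
   → C = (-2, 2)

B = (-5, 15)
C = (-2, 2)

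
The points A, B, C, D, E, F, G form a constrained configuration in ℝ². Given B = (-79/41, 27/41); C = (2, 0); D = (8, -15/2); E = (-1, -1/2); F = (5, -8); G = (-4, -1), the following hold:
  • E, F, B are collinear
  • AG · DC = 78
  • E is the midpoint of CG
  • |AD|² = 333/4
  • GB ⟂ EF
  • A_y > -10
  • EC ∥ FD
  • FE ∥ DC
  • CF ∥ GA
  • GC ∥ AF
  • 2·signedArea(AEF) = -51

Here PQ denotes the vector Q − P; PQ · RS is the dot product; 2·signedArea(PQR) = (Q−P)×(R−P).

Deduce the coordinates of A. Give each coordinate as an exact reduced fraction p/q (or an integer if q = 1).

1. A_x = -1  [GC ∥ AF ∩ CF ∥ GA]
2. A_y = -9  [GC ∥ AF ∩ CF ∥ GA]
   → A = (-1, -9)

A = (-1, -9)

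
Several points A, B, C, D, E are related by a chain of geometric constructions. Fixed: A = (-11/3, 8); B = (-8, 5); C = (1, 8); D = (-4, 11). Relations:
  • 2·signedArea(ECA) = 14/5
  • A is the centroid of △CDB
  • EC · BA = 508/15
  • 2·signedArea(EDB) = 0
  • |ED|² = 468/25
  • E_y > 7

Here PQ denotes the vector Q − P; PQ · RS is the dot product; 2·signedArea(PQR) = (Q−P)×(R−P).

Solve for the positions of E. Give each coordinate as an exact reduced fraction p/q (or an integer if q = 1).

E = (-32/5, 37/5)

1. E_x = -32/5  [2·signedArea(EDB) = 0 ∩ EC · BA = 508/15]
2. E_y = 37/5  [2·signedArea(EDB) = 0 ∩ EC · BA = 508/15]
   → E = (-32/5, 37/5)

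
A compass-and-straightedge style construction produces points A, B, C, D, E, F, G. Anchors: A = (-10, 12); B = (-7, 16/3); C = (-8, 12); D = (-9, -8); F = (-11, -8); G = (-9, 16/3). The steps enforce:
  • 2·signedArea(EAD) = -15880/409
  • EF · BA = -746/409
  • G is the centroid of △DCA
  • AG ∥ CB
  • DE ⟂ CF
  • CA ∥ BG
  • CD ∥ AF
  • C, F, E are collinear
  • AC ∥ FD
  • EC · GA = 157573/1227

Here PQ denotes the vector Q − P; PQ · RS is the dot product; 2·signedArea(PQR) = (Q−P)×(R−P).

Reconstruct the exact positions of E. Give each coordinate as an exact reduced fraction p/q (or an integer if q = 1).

E = (-4481/409, -3152/409)

1. E_x = -4481/409  [C, F, E are collinear ∩ DE ⟂ CF]
2. E_y = -3152/409  [C, F, E are collinear ∩ DE ⟂ CF]
   → E = (-4481/409, -3152/409)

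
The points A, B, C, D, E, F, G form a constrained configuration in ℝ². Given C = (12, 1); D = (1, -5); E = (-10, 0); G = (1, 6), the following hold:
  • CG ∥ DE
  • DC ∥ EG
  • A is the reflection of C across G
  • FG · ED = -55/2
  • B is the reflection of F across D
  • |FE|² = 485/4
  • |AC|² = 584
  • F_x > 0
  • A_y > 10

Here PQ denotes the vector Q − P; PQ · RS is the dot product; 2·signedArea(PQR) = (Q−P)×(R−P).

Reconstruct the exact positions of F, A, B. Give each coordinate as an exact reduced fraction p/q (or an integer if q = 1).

A = (-10, 11)
B = (1, -21/2)
F = (1, 1/2)

1. F_x = 1  [line -11·x + 5·y + 17/2 = 0 ∩ |FE|² = 485/4]
2. F_y = 1/2  [line -11·x + 5·y + 17/2 = 0 ∩ |FE|² = 485/4]
   → F = (1, 1/2)
3. A_x = -10  [A is the reflection of C across G]
4. A_y = 11  [A is the reflection of C across G]
   → A = (-10, 11)
5. B_x = 1  [B is the reflection of F across D]
6. B_y = -21/2  [B is the reflection of F across D]
   → B = (1, -21/2)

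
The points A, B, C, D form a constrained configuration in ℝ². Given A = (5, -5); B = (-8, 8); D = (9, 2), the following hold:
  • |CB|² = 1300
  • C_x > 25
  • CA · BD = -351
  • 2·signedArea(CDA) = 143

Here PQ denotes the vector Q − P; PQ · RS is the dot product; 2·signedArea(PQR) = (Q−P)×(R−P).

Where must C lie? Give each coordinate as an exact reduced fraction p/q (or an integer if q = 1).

C = (26, -4)

1. C_x = 26  [2·signedArea(CDA) = 143 ∩ CA · BD = -351]
2. C_y = -4  [2·signedArea(CDA) = 143 ∩ CA · BD = -351]
   → C = (26, -4)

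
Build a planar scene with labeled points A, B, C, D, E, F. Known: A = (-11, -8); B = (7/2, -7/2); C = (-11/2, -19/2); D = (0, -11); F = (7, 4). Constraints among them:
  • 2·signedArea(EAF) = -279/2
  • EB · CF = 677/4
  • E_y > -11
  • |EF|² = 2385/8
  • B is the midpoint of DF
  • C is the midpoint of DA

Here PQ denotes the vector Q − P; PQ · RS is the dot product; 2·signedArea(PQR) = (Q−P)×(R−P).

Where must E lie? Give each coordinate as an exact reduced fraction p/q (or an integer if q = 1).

E = (-11/4, -41/4)

1. E_x = -11/4  [2·signedArea(EAF) = -279/2 ∩ EB · CF = 677/4]
2. E_y = -41/4  [2·signedArea(EAF) = -279/2 ∩ EB · CF = 677/4]
   → E = (-11/4, -41/4)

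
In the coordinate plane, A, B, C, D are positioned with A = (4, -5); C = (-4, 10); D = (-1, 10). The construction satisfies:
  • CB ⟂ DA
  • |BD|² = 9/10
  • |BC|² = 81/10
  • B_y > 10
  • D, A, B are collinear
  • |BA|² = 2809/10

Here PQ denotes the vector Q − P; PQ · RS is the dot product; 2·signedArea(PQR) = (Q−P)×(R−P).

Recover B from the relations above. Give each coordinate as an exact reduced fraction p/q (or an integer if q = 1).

1. B_x = -13/10  [D, A, B are collinear ∩ CB ⟂ DA]
2. B_y = 109/10  [D, A, B are collinear ∩ CB ⟂ DA]
   → B = (-13/10, 109/10)

B = (-13/10, 109/10)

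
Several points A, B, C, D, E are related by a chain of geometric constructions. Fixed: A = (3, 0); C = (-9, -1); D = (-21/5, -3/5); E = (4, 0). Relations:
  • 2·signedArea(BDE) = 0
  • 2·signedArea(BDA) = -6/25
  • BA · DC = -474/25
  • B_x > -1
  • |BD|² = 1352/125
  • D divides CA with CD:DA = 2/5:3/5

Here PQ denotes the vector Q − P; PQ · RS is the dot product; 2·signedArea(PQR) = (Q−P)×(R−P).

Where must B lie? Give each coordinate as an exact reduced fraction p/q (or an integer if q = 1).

B = (-23/25, -9/25)

1. B_x = -23/25  [2·signedArea(BDE) = 0 ∩ BA · DC = -474/25]
2. B_y = -9/25  [2·signedArea(BDE) = 0 ∩ BA · DC = -474/25]
   → B = (-23/25, -9/25)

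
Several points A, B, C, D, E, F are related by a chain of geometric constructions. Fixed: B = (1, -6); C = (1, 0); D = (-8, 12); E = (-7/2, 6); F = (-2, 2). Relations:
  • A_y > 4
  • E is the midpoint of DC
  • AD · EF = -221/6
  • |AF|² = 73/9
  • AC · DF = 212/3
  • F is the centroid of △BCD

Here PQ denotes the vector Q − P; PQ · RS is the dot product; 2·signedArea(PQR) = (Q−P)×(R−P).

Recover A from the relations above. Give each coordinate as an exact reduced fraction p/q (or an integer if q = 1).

A = (-3, 14/3)

1. A_x = -3  [AD · EF = -221/6 ∩ AC · DF = 212/3]
2. A_y = 14/3  [AD · EF = -221/6 ∩ AC · DF = 212/3]
   → A = (-3, 14/3)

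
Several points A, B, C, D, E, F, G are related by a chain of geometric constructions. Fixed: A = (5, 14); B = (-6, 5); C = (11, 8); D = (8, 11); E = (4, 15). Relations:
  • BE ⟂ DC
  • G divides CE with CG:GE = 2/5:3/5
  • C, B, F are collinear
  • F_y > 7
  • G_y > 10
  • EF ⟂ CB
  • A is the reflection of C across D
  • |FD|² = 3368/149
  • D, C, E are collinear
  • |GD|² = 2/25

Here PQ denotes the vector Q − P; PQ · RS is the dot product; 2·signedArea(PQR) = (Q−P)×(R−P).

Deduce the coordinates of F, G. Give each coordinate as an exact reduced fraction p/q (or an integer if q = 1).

1. F_x = 806/149  [C, B, F are collinear ∩ EF ⟂ CB]
2. F_y = 1045/149  [C, B, F are collinear ∩ EF ⟂ CB]
   → F = (806/149, 1045/149)
3. G_x = 41/5  [G divides CE with CG:GE = 2/5:3/5]
4. G_y = 54/5  [G divides CE with CG:GE = 2/5:3/5]
   → G = (41/5, 54/5)

F = (806/149, 1045/149)
G = (41/5, 54/5)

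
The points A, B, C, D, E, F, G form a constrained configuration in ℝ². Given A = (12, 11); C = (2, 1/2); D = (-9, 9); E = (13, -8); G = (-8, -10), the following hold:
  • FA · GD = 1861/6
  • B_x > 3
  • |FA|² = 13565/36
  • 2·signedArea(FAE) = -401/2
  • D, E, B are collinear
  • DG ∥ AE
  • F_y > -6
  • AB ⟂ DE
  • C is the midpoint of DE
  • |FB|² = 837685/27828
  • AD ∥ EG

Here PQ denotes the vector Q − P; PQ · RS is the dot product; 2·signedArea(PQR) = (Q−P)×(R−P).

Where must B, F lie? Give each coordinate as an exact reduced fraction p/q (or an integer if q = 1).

B = (2459/773, -319/773)
F = (7/3, -35/6)

1. B_x = 2459/773  [D, E, B are collinear ∩ AB ⟂ DE]
2. B_y = -319/773  [D, E, B are collinear ∩ AB ⟂ DE]
   → B = (2459/773, -319/773)
3. F_x = 7/3  [2·signedArea(FAE) = -401/2 ∩ FA · GD = 1861/6]
4. F_y = -35/6  [2·signedArea(FAE) = -401/2 ∩ FA · GD = 1861/6]
   → F = (7/3, -35/6)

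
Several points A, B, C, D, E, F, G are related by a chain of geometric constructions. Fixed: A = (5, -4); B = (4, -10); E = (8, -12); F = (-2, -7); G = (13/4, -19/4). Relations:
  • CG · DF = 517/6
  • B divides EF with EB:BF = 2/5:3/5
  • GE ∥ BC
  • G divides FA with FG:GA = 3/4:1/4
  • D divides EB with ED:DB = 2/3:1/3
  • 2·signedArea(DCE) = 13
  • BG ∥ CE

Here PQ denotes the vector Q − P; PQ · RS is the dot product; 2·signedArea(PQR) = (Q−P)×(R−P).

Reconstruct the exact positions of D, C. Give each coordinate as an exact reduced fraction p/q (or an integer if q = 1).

1. D_x = 16/3  [D divides EB with ED:DB = 2/3:1/3]
2. D_y = -32/3  [D divides EB with ED:DB = 2/3:1/3]
   → D = (16/3, -32/3)
3. C_x = 35/4  [BG ∥ CE ∩ GE ∥ BC]
4. C_y = -69/4  [BG ∥ CE ∩ GE ∥ BC]
   → C = (35/4, -69/4)

C = (35/4, -69/4)
D = (16/3, -32/3)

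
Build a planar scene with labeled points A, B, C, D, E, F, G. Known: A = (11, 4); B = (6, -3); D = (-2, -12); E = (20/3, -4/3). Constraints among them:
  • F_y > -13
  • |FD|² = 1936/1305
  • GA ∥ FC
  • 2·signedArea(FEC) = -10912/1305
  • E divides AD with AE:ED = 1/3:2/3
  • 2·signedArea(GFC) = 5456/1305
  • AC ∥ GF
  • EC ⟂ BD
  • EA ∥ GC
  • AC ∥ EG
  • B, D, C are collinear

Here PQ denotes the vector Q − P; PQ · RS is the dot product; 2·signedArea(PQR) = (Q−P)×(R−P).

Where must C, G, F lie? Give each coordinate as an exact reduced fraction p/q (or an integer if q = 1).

1. C_x = 3098/435  [B, D, C are collinear ∩ EC ⟂ BD]
2. C_y = -252/145  [B, D, C are collinear ∩ EC ⟂ BD]
   → C = (3098/435, -252/145)
3. G_x = 1213/435  [EA ∥ GC ∩ AC ∥ EG]
4. G_y = -3076/435  [EA ∥ GC ∩ AC ∥ EG]
   → G = (1213/435, -3076/435)
5. F_x = -158/145  [GA ∥ FC ∩ AC ∥ GF]
6. F_y = -5572/435  [GA ∥ FC ∩ AC ∥ GF]
   → F = (-158/145, -5572/435)

C = (3098/435, -252/145)
F = (-158/145, -5572/435)
G = (1213/435, -3076/435)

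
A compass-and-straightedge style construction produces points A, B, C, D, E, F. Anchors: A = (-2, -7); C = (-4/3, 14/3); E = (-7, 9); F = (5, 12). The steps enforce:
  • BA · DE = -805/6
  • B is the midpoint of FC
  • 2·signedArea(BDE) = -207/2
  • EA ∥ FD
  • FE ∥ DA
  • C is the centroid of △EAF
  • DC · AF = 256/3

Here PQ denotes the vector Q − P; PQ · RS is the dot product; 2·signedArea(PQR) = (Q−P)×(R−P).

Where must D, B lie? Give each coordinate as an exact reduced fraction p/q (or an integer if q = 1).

1. D_x = 10  [FE ∥ DA ∩ EA ∥ FD]
2. D_y = -4  [FE ∥ DA ∩ EA ∥ FD]
   → D = (10, -4)
3. B_x = 11/6  [B is the midpoint of FC]
4. B_y = 25/3  [B is the midpoint of FC]
   → B = (11/6, 25/3)

B = (11/6, 25/3)
D = (10, -4)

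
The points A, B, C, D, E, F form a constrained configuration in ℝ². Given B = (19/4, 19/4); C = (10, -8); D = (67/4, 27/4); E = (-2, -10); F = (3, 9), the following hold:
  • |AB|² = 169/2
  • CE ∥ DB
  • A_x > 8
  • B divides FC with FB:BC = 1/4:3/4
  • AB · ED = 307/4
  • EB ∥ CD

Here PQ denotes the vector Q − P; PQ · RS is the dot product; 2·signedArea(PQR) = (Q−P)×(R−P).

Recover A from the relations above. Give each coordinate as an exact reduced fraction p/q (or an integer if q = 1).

A = (33/4, -15/4)

1. A_x = 33/4  [line -75/4·x + -67/4·y + 735/8 = 0 ∩ |AB|² = 169/2]
2. A_y = -15/4  [line -75/4·x + -67/4·y + 735/8 = 0 ∩ |AB|² = 169/2]
   → A = (33/4, -15/4)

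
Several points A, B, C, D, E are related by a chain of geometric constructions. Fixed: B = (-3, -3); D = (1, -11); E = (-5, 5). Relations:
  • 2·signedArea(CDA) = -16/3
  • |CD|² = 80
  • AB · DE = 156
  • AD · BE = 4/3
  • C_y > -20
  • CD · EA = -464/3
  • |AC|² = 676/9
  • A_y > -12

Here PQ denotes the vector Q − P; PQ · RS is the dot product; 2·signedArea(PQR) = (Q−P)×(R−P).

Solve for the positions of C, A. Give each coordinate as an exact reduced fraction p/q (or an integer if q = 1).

1. A_x = 5/3  [AB · DE = 156 ∩ AD · BE = 4/3]
2. A_y = -11  [AB · DE = 156 ∩ AD · BE = 4/3]
   → A = (5/3, -11)
3. C_x = 5  [CD · EA = -464/3 ∩ 2·signedArea(CDA) = -16/3]
4. C_y = -19  [CD · EA = -464/3 ∩ 2·signedArea(CDA) = -16/3]
   → C = (5, -19)

A = (5/3, -11)
C = (5, -19)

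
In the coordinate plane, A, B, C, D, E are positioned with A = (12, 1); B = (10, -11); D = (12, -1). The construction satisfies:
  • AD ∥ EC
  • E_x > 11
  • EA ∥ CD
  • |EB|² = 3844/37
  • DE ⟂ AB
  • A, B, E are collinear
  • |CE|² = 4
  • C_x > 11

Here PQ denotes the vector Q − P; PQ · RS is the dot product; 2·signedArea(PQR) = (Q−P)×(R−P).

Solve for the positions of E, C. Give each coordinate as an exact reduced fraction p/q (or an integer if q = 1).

C = (432/37, -109/37)
E = (432/37, -35/37)

1. E_x = 432/37  [A, B, E are collinear ∩ DE ⟂ AB]
2. E_y = -35/37  [A, B, E are collinear ∩ DE ⟂ AB]
   → E = (432/37, -35/37)
3. C_x = 432/37  [EA ∥ CD ∩ AD ∥ EC]
4. C_y = -109/37  [EA ∥ CD ∩ AD ∥ EC]
   → C = (432/37, -109/37)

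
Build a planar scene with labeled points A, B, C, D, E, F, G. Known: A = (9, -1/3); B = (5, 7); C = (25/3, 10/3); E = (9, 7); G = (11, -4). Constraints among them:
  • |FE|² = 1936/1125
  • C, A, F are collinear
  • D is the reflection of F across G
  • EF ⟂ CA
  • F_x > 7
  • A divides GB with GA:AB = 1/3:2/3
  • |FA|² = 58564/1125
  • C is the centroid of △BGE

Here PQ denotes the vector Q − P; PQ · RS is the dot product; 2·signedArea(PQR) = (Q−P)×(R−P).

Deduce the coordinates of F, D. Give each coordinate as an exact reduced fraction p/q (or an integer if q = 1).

1. F_x = 2891/375  [C, A, F are collinear ∩ EF ⟂ CA]
2. F_y = 2537/375  [C, A, F are collinear ∩ EF ⟂ CA]
   → F = (2891/375, 2537/375)
3. D_x = 5359/375  [D is the reflection of F across G]
4. D_y = -5537/375  [D is the reflection of F across G]
   → D = (5359/375, -5537/375)

D = (5359/375, -5537/375)
F = (2891/375, 2537/375)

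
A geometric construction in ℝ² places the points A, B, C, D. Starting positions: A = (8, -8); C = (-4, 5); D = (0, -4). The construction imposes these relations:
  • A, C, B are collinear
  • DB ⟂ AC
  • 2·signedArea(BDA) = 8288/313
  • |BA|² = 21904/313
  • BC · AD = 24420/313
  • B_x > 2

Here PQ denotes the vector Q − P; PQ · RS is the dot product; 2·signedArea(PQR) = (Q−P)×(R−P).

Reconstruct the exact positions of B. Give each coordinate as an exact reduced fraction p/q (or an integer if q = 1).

B = (728/313, -580/313)

1. B_x = 728/313  [A, C, B are collinear ∩ DB ⟂ AC]
2. B_y = -580/313  [A, C, B are collinear ∩ DB ⟂ AC]
   → B = (728/313, -580/313)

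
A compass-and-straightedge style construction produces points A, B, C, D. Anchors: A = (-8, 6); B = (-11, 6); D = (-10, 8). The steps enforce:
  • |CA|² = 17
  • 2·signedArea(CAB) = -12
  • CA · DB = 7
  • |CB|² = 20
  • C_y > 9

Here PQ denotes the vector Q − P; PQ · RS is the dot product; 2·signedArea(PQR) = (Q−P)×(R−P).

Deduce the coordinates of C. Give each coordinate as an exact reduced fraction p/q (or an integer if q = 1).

1. C_x = -9  [CA · DB = 7 ∩ 2·signedArea(CAB) = -12]
2. C_y = 10  [CA · DB = 7 ∩ 2·signedArea(CAB) = -12]
   → C = (-9, 10)

C = (-9, 10)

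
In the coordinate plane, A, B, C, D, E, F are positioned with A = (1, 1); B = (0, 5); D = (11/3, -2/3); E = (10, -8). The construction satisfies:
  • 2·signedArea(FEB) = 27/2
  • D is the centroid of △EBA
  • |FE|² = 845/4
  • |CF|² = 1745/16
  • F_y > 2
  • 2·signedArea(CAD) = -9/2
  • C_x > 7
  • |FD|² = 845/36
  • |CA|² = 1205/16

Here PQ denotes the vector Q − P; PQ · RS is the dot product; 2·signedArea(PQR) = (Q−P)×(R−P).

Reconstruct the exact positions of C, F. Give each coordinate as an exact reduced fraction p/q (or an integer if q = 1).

C = (15/2, -19/4)
F = (1/2, 3)

1. C_x = 15/2  [line 5/3·x + 8/3·y + 1/6 = 0 ∩ |CA|² = 1205/16]
2. C_y = -19/4  [line 5/3·x + 8/3·y + 1/6 = 0 ∩ |CA|² = 1205/16]
   → C = (15/2, -19/4)
3. F_x = 1/2  [line -13·x + -10·y + 73/2 = 0 ∩ |FE|² = 845/4]
4. F_y = 3  [line -13·x + -10·y + 73/2 = 0 ∩ |FE|² = 845/4]
   → F = (1/2, 3)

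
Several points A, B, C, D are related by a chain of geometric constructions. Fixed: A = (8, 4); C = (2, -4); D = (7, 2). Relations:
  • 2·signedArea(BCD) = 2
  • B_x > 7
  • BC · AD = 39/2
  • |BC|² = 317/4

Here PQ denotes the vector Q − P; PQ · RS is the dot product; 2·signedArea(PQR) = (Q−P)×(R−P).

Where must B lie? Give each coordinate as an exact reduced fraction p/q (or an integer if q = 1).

1. B_x = 15/2  [2·signedArea(BCD) = 2 ∩ BC · AD = 39/2]
2. B_y = 3  [2·signedArea(BCD) = 2 ∩ BC · AD = 39/2]
   → B = (15/2, 3)

B = (15/2, 3)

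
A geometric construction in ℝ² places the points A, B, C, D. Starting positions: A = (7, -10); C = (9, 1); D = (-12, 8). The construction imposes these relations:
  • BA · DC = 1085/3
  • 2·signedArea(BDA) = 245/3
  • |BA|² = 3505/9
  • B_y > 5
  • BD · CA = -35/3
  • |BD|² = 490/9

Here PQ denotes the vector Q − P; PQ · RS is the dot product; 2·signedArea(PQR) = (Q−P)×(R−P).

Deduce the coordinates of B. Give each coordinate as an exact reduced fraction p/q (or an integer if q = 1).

B = (-5, 17/3)

1. B_x = -5  [BA · DC = 1085/3 ∩ BD · CA = -35/3]
2. B_y = 17/3  [BA · DC = 1085/3 ∩ BD · CA = -35/3]
   → B = (-5, 17/3)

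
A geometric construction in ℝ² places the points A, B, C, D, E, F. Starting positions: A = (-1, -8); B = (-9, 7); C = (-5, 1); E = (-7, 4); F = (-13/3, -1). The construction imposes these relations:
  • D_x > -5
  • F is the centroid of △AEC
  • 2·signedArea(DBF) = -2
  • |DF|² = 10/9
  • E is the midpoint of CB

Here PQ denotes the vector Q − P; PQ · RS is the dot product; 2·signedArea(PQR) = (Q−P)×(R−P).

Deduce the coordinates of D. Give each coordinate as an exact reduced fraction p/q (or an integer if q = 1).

1. D_x = -4  [line 8·x + 14/3·y + 124/3 = 0 ∩ |DF|² = 10/9]
2. D_y = -2  [line 8·x + 14/3·y + 124/3 = 0 ∩ |DF|² = 10/9]
   → D = (-4, -2)

D = (-4, -2)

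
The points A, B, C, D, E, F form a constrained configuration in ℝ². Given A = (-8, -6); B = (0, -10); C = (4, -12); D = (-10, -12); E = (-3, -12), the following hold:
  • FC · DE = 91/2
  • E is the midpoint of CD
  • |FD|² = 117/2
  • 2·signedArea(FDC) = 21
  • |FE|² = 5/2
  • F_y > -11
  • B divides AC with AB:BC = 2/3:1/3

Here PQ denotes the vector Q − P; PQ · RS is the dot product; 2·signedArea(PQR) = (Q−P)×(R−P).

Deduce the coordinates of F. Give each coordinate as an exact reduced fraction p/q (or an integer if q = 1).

F = (-5/2, -21/2)

1. F_x = -5/2  [FC · DE = 91/2 ∩ 2·signedArea(FDC) = 21]
2. F_y = -21/2  [FC · DE = 91/2 ∩ 2·signedArea(FDC) = 21]
   → F = (-5/2, -21/2)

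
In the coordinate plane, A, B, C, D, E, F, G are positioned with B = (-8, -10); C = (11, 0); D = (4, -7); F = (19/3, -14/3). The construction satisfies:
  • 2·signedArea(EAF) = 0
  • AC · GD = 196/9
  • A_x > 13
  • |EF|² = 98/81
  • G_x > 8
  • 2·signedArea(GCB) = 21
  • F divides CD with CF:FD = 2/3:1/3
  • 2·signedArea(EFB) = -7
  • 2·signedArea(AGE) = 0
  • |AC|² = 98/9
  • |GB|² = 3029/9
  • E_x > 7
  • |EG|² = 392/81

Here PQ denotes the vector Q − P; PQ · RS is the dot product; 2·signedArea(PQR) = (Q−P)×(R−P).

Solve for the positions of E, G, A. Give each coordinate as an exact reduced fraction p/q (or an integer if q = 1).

1. E_x = 64/9  [line 16/3·x + -43/3·y + -281/3 = 0 ∩ |EF|² = 98/81]
2. E_y = -35/9  [line 16/3·x + -43/3·y + -281/3 = 0 ∩ |EF|² = 98/81]
   → E = (64/9, -35/9)
3. G_x = 26/3  [line 10·x + -19·y + -131 = 0 ∩ |GB|² = 3029/9]
4. G_y = -7/3  [line 10·x + -19·y + -131 = 0 ∩ |GB|² = 3029/9]
   → G = (26/3, -7/3)
5. A_x = 40/3  [2·signedArea(EAF) = 0 ∩ AC · GD = 196/9]
6. A_y = 7/3  [2·signedArea(EAF) = 0 ∩ AC · GD = 196/9]
   → A = (40/3, 7/3)

A = (40/3, 7/3)
E = (64/9, -35/9)
G = (26/3, -7/3)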